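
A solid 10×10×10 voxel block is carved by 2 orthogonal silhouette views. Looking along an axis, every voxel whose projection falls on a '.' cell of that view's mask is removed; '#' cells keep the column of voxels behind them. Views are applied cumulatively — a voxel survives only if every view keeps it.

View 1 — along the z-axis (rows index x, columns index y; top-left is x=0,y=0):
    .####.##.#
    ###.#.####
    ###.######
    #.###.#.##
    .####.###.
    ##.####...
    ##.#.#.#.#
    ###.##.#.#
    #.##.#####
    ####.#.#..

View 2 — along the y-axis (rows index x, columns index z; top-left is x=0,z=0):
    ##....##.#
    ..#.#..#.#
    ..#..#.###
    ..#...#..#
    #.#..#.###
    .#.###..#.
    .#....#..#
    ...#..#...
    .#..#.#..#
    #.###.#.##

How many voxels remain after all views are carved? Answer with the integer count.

|visual hull| = 311

full grid |V| = 1000
step 1: project along z, AND mask (71/100) → |grid| = 710
step 2: project along y, AND mask (44/100) → |grid| = 311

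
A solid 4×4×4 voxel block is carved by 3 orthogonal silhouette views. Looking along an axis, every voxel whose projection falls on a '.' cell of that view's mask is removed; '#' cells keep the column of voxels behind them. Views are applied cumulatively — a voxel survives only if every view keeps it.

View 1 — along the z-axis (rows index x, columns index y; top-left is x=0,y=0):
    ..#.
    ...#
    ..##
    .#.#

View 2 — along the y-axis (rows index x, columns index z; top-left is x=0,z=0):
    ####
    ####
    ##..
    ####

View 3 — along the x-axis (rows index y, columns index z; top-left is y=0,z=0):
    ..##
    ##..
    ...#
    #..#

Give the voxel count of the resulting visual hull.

voxel count = 8

initial block: 4^3 = 64
carve view 1 (along z, XY-mask fill 6/16): 24 voxels remain
carve view 2 (along y, XZ-mask fill 14/16): 20 voxels remain
carve view 3 (along x, YZ-mask fill 7/16): 8 voxels remain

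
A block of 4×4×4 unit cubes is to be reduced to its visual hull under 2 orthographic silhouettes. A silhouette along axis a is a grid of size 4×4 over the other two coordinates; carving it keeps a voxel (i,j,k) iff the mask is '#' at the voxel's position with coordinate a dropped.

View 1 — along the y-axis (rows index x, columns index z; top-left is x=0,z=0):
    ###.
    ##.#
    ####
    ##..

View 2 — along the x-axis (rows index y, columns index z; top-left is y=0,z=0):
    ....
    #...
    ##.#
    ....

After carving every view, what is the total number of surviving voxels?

start: 4×4×4 = 64 voxels
  1. axis=1 (XZ plane), |mask|=12  ⇒  voxels=48
  2. axis=0 (YZ plane), |mask|=4  ⇒  voxels=14

|visual hull| = 14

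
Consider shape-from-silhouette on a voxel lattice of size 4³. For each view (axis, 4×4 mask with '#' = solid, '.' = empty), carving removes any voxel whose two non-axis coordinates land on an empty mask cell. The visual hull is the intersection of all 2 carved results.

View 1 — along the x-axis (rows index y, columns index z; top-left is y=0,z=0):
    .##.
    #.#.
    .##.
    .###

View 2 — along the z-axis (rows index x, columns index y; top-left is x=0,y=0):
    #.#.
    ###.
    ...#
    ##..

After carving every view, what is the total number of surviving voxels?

before carving: 64 voxels (4×4×4)
carve view 1 (along x, YZ-mask fill 9/16): 36 voxels remain
carve view 2 (along z, XY-mask fill 8/16): 17 voxels remain

remaining voxels: 17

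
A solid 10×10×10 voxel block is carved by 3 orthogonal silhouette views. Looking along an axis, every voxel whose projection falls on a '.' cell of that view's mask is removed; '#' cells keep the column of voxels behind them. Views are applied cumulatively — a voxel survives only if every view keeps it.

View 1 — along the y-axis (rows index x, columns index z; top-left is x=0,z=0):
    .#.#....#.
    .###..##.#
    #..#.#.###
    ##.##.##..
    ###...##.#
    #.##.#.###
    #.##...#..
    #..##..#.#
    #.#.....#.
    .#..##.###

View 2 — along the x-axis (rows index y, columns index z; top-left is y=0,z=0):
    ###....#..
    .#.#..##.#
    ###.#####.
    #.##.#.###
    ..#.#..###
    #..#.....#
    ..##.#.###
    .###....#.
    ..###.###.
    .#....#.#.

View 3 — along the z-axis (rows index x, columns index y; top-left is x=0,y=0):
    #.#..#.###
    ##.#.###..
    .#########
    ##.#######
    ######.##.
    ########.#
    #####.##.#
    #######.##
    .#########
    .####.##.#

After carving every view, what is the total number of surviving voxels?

before carving: 1000 voxels (10×10×10)
step 1: project along y, AND mask (52/100) → |grid| = 520
step 2: project along x, AND mask (51/100) → |grid| = 281
step 3: project along z, AND mask (80/100) → |grid| = 231

231 voxels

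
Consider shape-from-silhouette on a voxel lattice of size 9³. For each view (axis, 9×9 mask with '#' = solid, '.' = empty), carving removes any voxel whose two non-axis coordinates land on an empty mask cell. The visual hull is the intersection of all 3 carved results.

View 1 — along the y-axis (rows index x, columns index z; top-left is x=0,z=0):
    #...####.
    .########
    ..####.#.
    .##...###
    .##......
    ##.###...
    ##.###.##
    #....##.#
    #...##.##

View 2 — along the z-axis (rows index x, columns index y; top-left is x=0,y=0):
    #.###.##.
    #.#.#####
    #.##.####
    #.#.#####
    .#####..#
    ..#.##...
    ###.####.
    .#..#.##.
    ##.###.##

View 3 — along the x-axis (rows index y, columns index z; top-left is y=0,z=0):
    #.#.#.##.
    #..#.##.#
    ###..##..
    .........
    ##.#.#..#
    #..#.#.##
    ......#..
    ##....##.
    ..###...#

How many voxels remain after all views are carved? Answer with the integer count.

start: 9×9×9 = 729 voxels
after view 1 [y-axis, 46 of 81 cells solid] → remaining = 414
after view 2 [z-axis, 54 of 81 cells solid] → remaining = 283
after view 3 [x-axis, 34 of 81 cells solid] → remaining = 129

129 voxels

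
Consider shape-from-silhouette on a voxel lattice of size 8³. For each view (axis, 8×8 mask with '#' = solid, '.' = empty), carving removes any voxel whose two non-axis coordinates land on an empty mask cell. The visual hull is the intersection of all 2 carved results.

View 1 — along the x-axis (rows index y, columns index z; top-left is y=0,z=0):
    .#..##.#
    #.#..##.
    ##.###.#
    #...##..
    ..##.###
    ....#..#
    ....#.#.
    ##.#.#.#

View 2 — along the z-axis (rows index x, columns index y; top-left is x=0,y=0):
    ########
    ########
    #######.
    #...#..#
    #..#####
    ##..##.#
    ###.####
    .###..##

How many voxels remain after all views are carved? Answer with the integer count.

remaining voxels: 191

start: 8×8×8 = 512 voxels
  1. axis=0 (YZ plane), |mask|=31  ⇒  voxels=248
  2. axis=2 (XY plane), |mask|=49  ⇒  voxels=191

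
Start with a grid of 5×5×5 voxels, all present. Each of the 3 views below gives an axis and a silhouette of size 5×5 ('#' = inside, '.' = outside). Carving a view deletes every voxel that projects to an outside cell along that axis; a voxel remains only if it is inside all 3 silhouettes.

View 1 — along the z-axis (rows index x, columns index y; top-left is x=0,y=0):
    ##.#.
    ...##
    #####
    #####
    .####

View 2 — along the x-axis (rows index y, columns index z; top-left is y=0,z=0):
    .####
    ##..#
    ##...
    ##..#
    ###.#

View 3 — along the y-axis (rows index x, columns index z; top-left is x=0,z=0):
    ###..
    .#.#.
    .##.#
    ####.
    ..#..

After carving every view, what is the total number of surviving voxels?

32 voxels

start: 5×5×5 = 125 voxels
V1 z: intersect with XY mask (19 set) -- 95 left
V2 x: intersect with YZ mask (16 set) -- 61 left
V3 y: intersect with XZ mask (13 set) -- 32 left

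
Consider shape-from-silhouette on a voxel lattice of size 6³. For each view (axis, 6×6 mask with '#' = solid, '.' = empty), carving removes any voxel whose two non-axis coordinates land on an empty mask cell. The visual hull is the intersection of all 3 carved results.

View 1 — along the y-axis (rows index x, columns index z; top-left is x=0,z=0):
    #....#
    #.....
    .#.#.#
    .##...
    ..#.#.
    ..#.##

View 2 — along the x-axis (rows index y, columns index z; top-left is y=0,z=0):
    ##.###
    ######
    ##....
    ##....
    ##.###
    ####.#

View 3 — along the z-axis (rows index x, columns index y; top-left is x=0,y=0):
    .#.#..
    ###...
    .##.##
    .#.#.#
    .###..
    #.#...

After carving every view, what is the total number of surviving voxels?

voxel count = 25

start: 6×6×6 = 216 voxels
[1] y-view keeps 13 columns → grid now 78
[2] x-view keeps 25 columns → grid now 52
[3] z-view keeps 17 columns → grid now 25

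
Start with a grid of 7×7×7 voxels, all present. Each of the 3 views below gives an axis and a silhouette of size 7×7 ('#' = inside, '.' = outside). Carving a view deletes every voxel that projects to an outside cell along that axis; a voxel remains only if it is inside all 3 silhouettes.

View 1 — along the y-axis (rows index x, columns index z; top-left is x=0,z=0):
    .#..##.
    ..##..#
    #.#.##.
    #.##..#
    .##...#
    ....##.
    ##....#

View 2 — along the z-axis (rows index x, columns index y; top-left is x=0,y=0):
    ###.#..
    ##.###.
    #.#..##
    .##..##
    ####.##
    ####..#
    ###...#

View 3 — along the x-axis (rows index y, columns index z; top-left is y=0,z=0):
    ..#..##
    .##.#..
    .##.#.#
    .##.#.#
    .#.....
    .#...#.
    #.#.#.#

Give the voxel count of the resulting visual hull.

voxel count = 49

start: 7×7×7 = 343 voxels
carve view 1 (along y, XZ-mask fill 22/49): 154 voxels remain
carve view 2 (along z, XY-mask fill 32/49): 99 voxels remain
carve view 3 (along x, YZ-mask fill 21/49): 49 voxels remain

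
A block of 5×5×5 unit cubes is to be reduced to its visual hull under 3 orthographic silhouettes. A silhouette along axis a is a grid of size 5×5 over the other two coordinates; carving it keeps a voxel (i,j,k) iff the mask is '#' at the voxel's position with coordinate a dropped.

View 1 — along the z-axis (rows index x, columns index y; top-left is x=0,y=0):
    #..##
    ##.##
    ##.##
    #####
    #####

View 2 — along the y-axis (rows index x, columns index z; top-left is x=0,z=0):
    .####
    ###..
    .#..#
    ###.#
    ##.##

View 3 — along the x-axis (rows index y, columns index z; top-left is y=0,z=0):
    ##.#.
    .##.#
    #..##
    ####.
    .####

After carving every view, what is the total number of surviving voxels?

before carving: 125 voxels (5×5×5)
step 1: project along z, AND mask (21/25) → |grid| = 105
step 2: project along y, AND mask (17/25) → |grid| = 72
step 3: project along x, AND mask (17/25) → |grid| = 51

voxel count = 51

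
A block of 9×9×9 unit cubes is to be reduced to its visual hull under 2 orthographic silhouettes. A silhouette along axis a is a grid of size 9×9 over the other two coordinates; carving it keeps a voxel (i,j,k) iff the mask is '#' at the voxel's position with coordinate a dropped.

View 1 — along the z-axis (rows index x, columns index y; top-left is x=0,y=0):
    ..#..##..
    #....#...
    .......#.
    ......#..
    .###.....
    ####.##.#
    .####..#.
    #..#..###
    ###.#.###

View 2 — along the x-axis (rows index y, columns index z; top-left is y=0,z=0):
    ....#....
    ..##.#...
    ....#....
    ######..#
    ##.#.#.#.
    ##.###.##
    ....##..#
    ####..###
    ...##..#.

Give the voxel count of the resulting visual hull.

before carving: 729 voxels (9×9×9)
after view 1 [z-axis, 34 of 81 cells solid] → remaining = 306
after view 2 [x-axis, 37 of 81 cells solid] → remaining = 132

132 voxels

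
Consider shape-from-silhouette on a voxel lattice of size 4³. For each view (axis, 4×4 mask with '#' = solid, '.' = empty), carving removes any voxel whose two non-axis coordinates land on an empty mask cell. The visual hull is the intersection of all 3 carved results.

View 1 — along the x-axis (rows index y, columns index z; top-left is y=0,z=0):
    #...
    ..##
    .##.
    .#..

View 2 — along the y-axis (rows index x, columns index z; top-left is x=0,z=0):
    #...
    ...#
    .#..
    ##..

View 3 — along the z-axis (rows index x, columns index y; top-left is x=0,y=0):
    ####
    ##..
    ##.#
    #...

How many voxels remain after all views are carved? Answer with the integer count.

4 voxels

start: 4×4×4 = 64 voxels
step 1: project along x, AND mask (6/16) → |grid| = 24
step 2: project along y, AND mask (5/16) → |grid| = 7
step 3: project along z, AND mask (10/16) → |grid| = 4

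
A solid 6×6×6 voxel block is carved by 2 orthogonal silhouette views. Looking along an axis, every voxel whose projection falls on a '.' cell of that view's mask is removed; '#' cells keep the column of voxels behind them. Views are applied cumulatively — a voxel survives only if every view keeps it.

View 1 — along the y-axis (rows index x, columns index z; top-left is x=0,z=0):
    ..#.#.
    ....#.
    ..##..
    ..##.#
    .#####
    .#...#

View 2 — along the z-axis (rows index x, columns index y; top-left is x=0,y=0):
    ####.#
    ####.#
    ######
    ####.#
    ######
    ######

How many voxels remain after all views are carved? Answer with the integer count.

start: 6×6×6 = 216 voxels
V1 y: intersect with XZ mask (15 set) -- 90 left
V2 z: intersect with XY mask (33 set) -- 84 left

|visual hull| = 84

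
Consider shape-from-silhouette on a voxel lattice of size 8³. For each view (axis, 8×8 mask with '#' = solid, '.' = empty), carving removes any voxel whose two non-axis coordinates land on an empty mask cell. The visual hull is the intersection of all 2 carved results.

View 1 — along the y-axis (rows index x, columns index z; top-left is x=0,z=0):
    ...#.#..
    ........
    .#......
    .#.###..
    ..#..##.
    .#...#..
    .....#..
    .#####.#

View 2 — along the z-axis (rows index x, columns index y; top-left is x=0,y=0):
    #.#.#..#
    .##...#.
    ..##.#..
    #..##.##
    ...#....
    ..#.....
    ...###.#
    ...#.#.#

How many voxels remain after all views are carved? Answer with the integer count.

start: 8×8×8 = 512 voxels
  1. axis=1 (XZ plane), |mask|=19  ⇒  voxels=152
  2. axis=2 (XY plane), |mask|=24  ⇒  voxels=58

|visual hull| = 58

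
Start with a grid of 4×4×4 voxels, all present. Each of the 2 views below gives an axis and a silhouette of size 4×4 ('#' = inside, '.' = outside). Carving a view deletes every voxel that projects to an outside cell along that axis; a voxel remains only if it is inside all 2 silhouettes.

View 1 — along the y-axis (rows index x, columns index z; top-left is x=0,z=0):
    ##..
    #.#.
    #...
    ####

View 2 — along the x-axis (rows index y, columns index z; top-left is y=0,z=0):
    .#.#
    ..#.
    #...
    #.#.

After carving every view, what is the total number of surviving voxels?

voxel count = 15

start: 4×4×4 = 64 voxels
carve view 1 (along y, XZ-mask fill 9/16): 36 voxels remain
carve view 2 (along x, YZ-mask fill 6/16): 15 voxels remain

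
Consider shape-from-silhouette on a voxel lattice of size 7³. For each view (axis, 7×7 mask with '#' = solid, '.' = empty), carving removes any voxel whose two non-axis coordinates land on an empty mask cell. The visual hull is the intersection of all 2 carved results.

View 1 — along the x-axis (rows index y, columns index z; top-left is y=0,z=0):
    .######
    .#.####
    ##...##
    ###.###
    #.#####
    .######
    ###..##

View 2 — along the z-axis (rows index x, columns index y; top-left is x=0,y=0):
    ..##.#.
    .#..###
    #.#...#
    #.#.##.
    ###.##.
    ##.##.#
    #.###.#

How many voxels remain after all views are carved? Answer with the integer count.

full grid |V| = 343
step 1: project along x, AND mask (38/49) → |grid| = 266
step 2: project along z, AND mask (29/49) → |grid| = 157

|visual hull| = 157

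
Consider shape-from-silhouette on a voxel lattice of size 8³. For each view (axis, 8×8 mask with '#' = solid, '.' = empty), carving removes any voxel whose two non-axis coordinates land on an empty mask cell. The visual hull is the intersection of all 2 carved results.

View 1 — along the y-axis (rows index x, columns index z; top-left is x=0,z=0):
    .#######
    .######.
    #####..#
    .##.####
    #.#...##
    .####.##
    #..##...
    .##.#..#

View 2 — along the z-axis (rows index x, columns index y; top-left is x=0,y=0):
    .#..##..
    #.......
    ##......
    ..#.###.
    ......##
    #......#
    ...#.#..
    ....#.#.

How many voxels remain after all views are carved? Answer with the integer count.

|visual hull| = 97

before carving: 512 voxels (8×8×8)
after view 1 [y-axis, 42 of 64 cells solid] → remaining = 336
after view 2 [z-axis, 18 of 64 cells solid] → remaining = 97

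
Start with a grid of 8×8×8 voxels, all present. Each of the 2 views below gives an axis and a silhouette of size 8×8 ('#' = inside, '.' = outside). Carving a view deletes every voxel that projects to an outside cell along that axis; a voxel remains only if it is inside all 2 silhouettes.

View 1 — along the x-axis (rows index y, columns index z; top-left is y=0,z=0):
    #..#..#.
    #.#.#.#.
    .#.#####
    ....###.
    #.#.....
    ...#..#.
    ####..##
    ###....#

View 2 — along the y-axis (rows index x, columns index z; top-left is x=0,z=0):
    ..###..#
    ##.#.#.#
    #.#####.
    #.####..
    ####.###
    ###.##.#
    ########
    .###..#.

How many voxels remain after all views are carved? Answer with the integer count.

167 voxels

before carving: 512 voxels (8×8×8)
[1] x-view keeps 30 columns → grid now 240
[2] y-view keeps 45 columns → grid now 167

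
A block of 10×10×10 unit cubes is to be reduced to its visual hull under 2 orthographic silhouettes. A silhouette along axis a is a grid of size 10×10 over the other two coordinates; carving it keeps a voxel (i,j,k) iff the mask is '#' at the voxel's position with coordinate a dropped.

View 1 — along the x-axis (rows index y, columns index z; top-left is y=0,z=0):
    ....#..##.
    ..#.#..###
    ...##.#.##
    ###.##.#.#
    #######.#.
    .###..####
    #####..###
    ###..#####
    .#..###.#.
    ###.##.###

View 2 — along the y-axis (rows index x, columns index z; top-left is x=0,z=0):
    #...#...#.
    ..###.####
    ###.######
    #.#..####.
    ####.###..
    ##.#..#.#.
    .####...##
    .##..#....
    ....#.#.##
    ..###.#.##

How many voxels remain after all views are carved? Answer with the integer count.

367 voxels

before carving: 1000 voxels (10×10×10)
  1. axis=0 (YZ plane), |mask|=64  ⇒  voxels=640
  2. axis=1 (XZ plane), |mask|=56  ⇒  voxels=367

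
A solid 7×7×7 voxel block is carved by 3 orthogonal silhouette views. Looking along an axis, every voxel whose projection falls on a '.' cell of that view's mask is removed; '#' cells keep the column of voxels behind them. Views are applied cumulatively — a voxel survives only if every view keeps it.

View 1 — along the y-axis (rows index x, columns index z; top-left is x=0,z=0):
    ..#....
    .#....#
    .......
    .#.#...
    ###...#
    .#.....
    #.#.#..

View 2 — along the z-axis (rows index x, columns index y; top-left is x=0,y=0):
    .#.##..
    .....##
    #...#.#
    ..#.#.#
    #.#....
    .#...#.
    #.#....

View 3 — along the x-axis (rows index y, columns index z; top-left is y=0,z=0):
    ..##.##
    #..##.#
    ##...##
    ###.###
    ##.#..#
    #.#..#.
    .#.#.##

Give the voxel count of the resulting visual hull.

before carving: 343 voxels (7×7×7)
after view 1 [y-axis, 13 of 49 cells solid] → remaining = 91
after view 2 [z-axis, 17 of 49 cells solid] → remaining = 29
after view 3 [x-axis, 29 of 49 cells solid] → remaining = 15

voxel count = 15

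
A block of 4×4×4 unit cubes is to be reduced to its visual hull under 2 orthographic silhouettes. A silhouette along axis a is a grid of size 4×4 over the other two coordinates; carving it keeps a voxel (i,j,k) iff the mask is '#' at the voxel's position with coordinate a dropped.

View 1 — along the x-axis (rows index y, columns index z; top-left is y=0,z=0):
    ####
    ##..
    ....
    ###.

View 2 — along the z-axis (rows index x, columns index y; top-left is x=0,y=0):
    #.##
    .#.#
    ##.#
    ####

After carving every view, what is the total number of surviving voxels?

30 voxels

before carving: 64 voxels (4×4×4)
step 1: project along x, AND mask (9/16) → |grid| = 36
step 2: project along z, AND mask (12/16) → |grid| = 30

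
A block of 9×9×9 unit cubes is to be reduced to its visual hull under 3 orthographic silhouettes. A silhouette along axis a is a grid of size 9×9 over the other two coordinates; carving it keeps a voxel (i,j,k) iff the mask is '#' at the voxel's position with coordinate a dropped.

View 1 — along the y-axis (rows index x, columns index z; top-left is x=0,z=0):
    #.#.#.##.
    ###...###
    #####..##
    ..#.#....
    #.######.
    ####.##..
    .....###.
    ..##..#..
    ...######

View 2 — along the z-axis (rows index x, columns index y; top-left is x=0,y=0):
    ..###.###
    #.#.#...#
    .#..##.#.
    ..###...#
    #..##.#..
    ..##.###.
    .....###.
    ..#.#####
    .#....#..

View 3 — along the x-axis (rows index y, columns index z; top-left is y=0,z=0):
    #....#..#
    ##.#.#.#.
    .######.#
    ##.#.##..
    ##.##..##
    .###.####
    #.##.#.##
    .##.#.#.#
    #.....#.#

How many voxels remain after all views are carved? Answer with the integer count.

initial block: 9^3 = 729
step 1: project along y, AND mask (45/81) → |grid| = 405
step 2: project along z, AND mask (38/81) → |grid| = 187
step 3: project along x, AND mask (47/81) → |grid| = 113

remaining voxels: 113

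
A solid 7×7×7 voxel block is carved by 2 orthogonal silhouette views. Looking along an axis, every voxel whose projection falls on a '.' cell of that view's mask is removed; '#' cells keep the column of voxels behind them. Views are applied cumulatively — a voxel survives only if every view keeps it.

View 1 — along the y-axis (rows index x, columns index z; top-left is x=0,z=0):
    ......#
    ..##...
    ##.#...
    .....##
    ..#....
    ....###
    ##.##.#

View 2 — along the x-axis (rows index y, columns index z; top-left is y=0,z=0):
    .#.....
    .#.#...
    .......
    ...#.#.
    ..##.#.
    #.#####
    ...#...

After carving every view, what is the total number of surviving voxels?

37 voxels

initial block: 7^3 = 343
  1. axis=1 (XZ plane), |mask|=17  ⇒  voxels=119
  2. axis=0 (YZ plane), |mask|=15  ⇒  voxels=37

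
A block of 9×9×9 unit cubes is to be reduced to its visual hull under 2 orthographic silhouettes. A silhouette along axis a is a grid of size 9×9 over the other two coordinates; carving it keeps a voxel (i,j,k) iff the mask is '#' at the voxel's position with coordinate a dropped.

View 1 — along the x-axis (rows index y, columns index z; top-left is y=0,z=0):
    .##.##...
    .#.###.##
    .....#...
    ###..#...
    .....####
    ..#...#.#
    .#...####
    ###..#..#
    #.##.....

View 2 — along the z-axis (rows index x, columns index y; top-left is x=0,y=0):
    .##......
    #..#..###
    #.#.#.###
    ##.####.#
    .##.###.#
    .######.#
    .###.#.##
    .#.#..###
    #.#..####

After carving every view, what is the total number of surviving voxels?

193 voxels

full grid |V| = 729
after view 1 [x-axis, 35 of 81 cells solid] → remaining = 315
after view 2 [z-axis, 50 of 81 cells solid] → remaining = 193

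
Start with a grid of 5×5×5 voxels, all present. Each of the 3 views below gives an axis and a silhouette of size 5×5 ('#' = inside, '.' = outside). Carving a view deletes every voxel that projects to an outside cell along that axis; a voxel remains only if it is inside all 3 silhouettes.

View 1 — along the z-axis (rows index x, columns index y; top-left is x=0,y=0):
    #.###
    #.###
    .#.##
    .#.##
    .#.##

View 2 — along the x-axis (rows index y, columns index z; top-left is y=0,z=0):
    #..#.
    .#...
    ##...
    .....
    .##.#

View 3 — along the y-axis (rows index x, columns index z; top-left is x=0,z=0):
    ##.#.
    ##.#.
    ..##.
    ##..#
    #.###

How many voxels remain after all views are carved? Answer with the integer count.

full grid |V| = 125
carve view 1 (along z, XY-mask fill 17/25): 85 voxels remain
carve view 2 (along x, YZ-mask fill 8/25): 26 voxels remain
carve view 3 (along y, XZ-mask fill 15/25): 16 voxels remain

voxel count = 16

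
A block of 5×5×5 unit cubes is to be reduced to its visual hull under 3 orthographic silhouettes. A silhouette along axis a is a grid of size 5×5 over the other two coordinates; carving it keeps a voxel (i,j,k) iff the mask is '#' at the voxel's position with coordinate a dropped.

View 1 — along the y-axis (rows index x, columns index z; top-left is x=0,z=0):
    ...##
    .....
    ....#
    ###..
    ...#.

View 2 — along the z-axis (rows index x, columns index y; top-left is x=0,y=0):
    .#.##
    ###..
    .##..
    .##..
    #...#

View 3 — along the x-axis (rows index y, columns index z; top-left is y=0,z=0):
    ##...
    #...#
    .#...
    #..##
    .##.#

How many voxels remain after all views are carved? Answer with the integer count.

7 voxels

before carving: 125 voxels (5×5×5)
  1. axis=1 (XZ plane), |mask|=7  ⇒  voxels=35
  2. axis=2 (XY plane), |mask|=12  ⇒  voxels=16
  3. axis=0 (YZ plane), |mask|=11  ⇒  voxels=7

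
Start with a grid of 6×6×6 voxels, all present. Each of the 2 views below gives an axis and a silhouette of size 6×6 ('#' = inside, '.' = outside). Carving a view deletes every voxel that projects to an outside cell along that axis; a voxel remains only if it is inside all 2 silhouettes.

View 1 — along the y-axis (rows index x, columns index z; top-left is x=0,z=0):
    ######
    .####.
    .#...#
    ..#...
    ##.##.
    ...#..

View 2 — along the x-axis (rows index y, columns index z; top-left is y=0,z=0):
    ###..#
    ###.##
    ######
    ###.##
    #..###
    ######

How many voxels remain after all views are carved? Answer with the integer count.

86 voxels

full grid |V| = 216
  1. axis=1 (XZ plane), |mask|=18  ⇒  voxels=108
  2. axis=0 (YZ plane), |mask|=30  ⇒  voxels=86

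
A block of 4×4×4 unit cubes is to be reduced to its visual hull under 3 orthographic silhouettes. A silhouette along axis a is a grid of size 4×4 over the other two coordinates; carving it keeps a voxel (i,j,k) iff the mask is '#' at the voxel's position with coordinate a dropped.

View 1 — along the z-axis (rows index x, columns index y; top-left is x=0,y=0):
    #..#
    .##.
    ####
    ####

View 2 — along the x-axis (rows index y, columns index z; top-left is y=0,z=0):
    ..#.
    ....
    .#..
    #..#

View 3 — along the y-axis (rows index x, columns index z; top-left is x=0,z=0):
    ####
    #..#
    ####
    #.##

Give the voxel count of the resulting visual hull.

10 voxels

initial block: 4^3 = 64
V1 z: intersect with XY mask (12 set) -- 48 left
V2 x: intersect with YZ mask (4 set) -- 12 left
V3 y: intersect with XZ mask (13 set) -- 10 left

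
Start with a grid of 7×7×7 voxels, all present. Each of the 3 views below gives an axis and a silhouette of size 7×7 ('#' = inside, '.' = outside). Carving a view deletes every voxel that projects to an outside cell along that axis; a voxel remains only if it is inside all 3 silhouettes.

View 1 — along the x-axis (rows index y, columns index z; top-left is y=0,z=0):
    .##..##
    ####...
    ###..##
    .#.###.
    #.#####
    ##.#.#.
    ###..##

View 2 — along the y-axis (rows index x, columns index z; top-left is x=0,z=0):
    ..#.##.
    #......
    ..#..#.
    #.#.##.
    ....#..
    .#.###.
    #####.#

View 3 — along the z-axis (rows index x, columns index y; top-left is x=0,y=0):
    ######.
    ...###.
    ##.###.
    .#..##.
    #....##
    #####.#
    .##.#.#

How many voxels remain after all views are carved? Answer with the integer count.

60 voxels

before carving: 343 voxels (7×7×7)
[1] x-view keeps 32 columns → grid now 224
[2] y-view keeps 21 columns → grid now 93
[3] z-view keeps 30 columns → grid now 60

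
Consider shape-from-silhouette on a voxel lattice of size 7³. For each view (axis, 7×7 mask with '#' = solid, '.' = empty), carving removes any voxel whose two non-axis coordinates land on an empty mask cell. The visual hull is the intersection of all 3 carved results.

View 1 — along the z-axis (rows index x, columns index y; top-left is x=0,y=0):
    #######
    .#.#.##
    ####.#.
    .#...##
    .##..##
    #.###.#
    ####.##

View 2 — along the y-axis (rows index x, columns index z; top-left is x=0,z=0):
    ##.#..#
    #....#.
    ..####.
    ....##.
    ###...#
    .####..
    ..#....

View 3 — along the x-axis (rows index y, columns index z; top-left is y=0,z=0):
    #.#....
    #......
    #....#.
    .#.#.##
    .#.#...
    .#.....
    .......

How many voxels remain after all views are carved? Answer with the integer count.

before carving: 343 voxels (7×7×7)
V1 z: intersect with XY mask (34 set) -- 238 left
V2 y: intersect with XZ mask (21 set) -- 104 left
V3 x: intersect with YZ mask (12 set) -- 24 left

|visual hull| = 24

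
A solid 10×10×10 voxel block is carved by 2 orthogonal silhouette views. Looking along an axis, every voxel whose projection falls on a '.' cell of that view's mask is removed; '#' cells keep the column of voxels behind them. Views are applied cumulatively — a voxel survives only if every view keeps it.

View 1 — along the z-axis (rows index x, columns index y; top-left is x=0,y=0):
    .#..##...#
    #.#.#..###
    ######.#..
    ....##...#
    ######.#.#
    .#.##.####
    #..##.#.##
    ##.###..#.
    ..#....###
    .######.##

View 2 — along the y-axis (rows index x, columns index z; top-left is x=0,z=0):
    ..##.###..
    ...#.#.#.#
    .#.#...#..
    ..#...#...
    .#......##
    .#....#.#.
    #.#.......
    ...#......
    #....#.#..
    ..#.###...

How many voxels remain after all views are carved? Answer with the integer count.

full grid |V| = 1000
[1] z-view keeps 59 columns → grid now 590
[2] y-view keeps 30 columns → grid now 178

remaining voxels: 178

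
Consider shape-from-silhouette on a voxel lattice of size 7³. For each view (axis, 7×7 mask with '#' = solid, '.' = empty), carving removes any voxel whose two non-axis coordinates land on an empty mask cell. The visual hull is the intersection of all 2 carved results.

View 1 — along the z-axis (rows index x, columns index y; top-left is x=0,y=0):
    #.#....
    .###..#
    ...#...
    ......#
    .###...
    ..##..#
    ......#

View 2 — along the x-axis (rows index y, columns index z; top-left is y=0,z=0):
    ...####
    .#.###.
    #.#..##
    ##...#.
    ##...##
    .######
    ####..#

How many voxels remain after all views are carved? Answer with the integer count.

voxel count = 60

before carving: 343 voxels (7×7×7)
step 1: project along z, AND mask (15/49) → |grid| = 105
step 2: project along x, AND mask (30/49) → |grid| = 60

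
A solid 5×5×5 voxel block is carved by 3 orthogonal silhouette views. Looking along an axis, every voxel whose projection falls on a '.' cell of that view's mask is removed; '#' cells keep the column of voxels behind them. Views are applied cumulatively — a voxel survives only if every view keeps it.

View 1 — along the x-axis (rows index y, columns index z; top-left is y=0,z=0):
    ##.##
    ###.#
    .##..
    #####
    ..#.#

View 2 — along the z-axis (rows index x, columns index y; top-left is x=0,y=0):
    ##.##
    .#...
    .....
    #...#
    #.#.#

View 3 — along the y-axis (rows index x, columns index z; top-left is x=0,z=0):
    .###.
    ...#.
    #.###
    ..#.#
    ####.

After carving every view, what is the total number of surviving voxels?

start: 5×5×5 = 125 voxels
[1] x-view keeps 17 columns → grid now 85
[2] z-view keeps 10 columns → grid now 33
[3] y-view keeps 14 columns → grid now 17

17 voxels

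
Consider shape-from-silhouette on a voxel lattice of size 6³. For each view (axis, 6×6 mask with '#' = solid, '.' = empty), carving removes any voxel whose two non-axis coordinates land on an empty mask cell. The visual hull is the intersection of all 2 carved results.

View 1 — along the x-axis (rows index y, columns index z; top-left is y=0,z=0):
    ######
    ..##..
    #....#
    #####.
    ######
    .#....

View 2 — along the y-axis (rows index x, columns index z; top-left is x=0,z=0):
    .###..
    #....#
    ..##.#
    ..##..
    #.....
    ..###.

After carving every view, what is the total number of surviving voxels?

start: 6×6×6 = 216 voxels
step 1: project along x, AND mask (22/36) → |grid| = 132
step 2: project along y, AND mask (14/36) → |grid| = 53

53 voxels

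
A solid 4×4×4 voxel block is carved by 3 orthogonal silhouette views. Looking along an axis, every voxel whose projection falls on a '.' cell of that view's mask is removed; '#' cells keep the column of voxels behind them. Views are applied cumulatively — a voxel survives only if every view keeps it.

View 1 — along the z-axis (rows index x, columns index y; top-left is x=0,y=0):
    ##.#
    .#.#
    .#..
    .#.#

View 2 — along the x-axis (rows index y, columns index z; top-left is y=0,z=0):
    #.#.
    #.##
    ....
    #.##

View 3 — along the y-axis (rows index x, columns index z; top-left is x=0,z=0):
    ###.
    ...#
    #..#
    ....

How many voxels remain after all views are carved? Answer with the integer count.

initial block: 4^3 = 64
step 1: project along z, AND mask (8/16) → |grid| = 32
step 2: project along x, AND mask (8/16) → |grid| = 23
step 3: project along y, AND mask (6/16) → |grid| = 10

remaining voxels: 10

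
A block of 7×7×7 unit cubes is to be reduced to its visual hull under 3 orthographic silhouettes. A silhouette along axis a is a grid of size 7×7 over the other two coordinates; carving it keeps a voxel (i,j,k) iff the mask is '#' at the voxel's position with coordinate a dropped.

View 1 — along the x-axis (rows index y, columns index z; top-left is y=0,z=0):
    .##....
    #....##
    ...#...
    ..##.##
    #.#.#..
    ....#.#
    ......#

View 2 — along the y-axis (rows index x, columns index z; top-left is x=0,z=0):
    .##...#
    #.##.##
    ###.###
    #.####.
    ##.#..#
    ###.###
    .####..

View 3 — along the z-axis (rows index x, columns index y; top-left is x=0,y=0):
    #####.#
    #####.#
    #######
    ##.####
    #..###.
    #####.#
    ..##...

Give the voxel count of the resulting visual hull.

voxel count = 63

start: 7×7×7 = 343 voxels
carve view 1 (along x, YZ-mask fill 16/49): 112 voxels remain
carve view 2 (along y, XZ-mask fill 33/49): 77 voxels remain
carve view 3 (along z, XY-mask fill 37/49): 63 voxels remain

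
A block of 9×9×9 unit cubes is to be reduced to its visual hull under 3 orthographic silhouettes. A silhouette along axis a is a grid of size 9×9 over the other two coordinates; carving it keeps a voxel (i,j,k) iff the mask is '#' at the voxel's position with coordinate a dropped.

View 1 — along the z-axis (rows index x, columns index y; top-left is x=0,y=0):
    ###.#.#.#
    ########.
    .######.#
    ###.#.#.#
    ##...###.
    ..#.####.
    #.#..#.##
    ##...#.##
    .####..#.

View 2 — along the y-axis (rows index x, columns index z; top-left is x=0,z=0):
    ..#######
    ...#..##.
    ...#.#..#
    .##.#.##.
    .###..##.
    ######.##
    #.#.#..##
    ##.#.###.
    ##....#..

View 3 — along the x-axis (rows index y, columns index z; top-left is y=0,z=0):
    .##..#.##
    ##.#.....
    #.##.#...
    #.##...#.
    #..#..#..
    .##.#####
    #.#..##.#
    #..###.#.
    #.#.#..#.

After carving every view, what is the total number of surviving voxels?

start: 9×9×9 = 729 voxels
carve view 1 (along z, XY-mask fill 52/81): 468 voxels remain
carve view 2 (along y, XZ-mask fill 45/81): 252 voxels remain
carve view 3 (along x, YZ-mask fill 40/81): 122 voxels remain

|visual hull| = 122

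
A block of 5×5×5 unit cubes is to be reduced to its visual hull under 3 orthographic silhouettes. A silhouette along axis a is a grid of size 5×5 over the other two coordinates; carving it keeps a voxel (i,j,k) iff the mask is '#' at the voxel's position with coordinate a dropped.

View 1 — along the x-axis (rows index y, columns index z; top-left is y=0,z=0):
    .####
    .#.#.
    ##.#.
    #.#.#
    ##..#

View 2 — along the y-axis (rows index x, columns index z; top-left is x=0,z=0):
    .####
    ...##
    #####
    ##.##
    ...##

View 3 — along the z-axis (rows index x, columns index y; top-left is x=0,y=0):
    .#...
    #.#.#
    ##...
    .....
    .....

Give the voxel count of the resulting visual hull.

12 voxels

full grid |V| = 125
after view 1 [x-axis, 15 of 25 cells solid] → remaining = 75
after view 2 [y-axis, 17 of 25 cells solid] → remaining = 52
after view 3 [z-axis, 6 of 25 cells solid] → remaining = 12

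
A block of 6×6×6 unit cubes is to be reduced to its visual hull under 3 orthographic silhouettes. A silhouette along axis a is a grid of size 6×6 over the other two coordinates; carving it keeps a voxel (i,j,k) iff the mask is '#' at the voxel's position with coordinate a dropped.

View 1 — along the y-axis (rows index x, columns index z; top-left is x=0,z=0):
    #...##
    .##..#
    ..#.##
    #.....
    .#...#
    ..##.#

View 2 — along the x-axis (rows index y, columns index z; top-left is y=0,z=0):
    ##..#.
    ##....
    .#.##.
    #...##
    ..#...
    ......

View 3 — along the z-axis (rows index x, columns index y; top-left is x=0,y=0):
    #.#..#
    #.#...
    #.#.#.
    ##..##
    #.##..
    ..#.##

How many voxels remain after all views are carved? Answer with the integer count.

voxel count = 15

full grid |V| = 216
V1 y: intersect with XZ mask (15 set) -- 90 left
V2 x: intersect with YZ mask (12 set) -- 27 left
V3 z: intersect with XY mask (18 set) -- 15 left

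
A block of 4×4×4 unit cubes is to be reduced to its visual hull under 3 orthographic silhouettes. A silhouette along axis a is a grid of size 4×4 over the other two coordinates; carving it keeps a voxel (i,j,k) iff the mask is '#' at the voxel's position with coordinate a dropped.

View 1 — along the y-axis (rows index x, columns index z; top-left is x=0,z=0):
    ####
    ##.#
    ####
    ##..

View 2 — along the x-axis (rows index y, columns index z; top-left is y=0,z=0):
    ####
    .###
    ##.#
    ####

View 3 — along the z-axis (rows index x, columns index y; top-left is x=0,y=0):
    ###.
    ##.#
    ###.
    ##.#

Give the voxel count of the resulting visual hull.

|visual hull| = 33

initial block: 4^3 = 64
step 1: project along y, AND mask (13/16) → |grid| = 52
step 2: project along x, AND mask (14/16) → |grid| = 46
step 3: project along z, AND mask (12/16) → |grid| = 33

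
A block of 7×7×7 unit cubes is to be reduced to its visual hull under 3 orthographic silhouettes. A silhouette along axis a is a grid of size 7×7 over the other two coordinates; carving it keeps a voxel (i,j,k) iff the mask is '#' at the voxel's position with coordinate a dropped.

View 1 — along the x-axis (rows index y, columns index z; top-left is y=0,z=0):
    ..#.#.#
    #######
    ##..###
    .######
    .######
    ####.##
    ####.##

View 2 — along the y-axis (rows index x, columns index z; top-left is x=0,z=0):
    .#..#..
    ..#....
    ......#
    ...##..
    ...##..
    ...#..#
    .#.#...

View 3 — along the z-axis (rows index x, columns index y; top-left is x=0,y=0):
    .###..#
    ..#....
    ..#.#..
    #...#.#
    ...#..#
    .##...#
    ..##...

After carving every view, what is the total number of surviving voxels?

|visual hull| = 24

full grid |V| = 343
carve view 1 (along x, YZ-mask fill 39/49): 273 voxels remain
carve view 2 (along y, XZ-mask fill 12/49): 67 voxels remain
carve view 3 (along z, XY-mask fill 17/49): 24 voxels remain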